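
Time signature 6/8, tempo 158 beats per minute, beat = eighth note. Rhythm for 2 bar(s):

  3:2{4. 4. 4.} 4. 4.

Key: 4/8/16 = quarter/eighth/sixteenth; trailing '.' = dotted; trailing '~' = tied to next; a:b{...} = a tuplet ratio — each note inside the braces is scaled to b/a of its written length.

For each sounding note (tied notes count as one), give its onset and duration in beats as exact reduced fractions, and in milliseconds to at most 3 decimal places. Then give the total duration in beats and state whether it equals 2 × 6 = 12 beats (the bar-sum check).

1) 0.0ms=0b +759.494ms=2b
2) 759.494ms=2b +759.494ms=2b
3) 1518.987ms=4b +759.494ms=2b
4) 2278.481ms=6b +1139.241ms=3b
5) 3417.722ms=9b +1139.241ms=3b
Σ=12b of 12 (158bpm 6/8) — PASS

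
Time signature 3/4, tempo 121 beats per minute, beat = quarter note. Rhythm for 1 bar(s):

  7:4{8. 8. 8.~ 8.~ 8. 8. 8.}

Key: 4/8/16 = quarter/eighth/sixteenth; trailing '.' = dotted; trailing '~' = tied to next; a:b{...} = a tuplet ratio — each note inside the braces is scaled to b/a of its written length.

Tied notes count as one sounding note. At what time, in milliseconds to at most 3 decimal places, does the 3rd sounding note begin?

note 3 onset = 6/7b = 425.03ms

1. 0.0ms @ 0 + 212.515ms (3/7)
2. 212.515ms @ 3/7 + 212.515ms (3/7)
3. 425.03ms @ 6/7 + 637.544ms (9/7)
4. 1062.574ms @ 15/7 + 212.515ms (3/7)
5. 1275.089ms @ 18/7 + 212.515ms (3/7)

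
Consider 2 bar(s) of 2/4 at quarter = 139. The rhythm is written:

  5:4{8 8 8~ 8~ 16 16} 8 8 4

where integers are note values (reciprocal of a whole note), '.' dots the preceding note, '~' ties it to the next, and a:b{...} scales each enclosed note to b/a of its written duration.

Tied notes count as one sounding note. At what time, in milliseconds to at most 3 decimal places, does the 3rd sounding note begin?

note 3 onset = 4/5b = 345.324ms

1. 0.0ms @ 0 + 172.662ms (2/5)
2. 172.662ms @ 2/5 + 172.662ms (2/5)
3. 345.324ms @ 4/5 + 431.655ms (1)
4. 776.978ms @ 9/5 + 86.331ms (1/5)
5. 863.309ms @ 2 + 215.827ms (1/2)
6. 1079.137ms @ 5/2 + 215.827ms (1/2)
7. 1294.964ms @ 3 + 431.655ms (1)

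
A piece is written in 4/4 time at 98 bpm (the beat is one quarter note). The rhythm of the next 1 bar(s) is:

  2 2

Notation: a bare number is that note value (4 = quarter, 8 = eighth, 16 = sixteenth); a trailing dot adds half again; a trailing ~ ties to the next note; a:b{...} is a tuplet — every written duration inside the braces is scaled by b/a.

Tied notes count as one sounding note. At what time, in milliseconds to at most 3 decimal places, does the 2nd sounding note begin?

1. 0.0ms @ 0 + 1224.49ms (2)
2. 1224.49ms @ 2 + 1224.49ms (2)

note 2 onset = 2b = 1224.49ms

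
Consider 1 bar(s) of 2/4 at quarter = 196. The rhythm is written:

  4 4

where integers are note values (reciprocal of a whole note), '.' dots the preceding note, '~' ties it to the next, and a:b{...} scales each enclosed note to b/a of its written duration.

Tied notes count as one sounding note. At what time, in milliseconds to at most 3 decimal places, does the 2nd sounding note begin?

note 2 onset = 1b = 306.122ms

1. 0.0ms @ 0 + 306.122ms (1)
2. 306.122ms @ 1 + 306.122ms (1)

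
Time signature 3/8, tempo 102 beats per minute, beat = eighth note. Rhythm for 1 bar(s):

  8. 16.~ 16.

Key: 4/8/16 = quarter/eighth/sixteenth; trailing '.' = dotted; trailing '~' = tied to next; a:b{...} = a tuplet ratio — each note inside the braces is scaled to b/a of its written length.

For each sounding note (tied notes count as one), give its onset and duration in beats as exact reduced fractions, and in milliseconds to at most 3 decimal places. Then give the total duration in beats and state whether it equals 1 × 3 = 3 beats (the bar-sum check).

1) 0.0ms=0b +882.353ms=3/2b
2) 882.353ms=3/2b +882.353ms=3/2b
Σ=3b of 3 (102bpm 3/8) — PASS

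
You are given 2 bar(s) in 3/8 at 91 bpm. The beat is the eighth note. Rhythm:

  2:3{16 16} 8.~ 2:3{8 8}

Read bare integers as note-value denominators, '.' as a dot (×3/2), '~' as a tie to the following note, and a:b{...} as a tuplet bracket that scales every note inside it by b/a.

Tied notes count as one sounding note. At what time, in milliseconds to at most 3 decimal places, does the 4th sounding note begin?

note 4 onset = 9/2b = 2967.033ms

1. 0.0ms @ 0 + 494.505ms (3/4)
2. 494.505ms @ 3/4 + 494.505ms (3/4)
3. 989.011ms @ 3/2 + 1978.022ms (3)
4. 2967.033ms @ 9/2 + 989.011ms (3/2)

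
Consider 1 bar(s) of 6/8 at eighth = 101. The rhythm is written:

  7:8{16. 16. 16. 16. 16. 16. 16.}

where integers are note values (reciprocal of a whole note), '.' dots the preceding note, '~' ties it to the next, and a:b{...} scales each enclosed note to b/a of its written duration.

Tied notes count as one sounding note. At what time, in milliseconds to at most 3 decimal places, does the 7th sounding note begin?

1. 0.0ms @ 0 + 509.194ms (6/7)
2. 509.194ms @ 6/7 + 509.194ms (6/7)
3. 1018.388ms @ 12/7 + 509.194ms (6/7)
4. 1527.581ms @ 18/7 + 509.194ms (6/7)
5. 2036.775ms @ 24/7 + 509.194ms (6/7)
6. 2545.969ms @ 30/7 + 509.194ms (6/7)
7. 3055.163ms @ 36/7 + 509.194ms (6/7)

note 7 onset = 36/7b = 3055.163ms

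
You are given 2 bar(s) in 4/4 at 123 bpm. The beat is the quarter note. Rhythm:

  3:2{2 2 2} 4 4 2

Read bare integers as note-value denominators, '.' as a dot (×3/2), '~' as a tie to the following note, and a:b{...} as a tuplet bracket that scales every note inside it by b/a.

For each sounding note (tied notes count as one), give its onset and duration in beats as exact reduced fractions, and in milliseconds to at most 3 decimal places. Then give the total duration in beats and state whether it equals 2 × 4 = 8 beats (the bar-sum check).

1) 0.0ms=0b +650.407ms=4/3b
2) 650.407ms=4/3b +650.407ms=4/3b
3) 1300.813ms=8/3b +650.407ms=4/3b
4) 1951.22ms=4b +487.805ms=1b
5) 2439.024ms=5b +487.805ms=1b
6) 2926.829ms=6b +975.61ms=2b
Σ=8b of 8 (123bpm 4/4) — PASS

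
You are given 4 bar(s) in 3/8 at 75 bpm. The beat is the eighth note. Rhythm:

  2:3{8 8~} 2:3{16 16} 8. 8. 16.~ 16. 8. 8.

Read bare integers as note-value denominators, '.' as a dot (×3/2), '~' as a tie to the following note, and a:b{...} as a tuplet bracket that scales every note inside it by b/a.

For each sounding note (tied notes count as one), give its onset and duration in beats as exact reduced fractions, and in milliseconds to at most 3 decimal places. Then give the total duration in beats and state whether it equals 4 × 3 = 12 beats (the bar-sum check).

1) 0.0ms=0b +1200.0ms=3/2b
2) 1200.0ms=3/2b +1800.0ms=9/4b
3) 3000.0ms=15/4b +600.0ms=3/4b
4) 3600.0ms=9/2b +1200.0ms=3/2b
5) 4800.0ms=6b +1200.0ms=3/2b
6) 6000.0ms=15/2b +1200.0ms=3/2b
7) 7200.0ms=9b +1200.0ms=3/2b
8) 8400.0ms=21/2b +1200.0ms=3/2b
Σ=12b of 12 (75bpm 3/8) — PASS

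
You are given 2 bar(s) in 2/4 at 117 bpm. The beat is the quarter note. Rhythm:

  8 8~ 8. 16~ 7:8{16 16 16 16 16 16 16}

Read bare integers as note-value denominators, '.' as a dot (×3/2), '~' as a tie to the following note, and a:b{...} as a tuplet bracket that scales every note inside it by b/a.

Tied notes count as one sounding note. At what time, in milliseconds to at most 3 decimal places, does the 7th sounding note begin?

1. 0.0ms @ 0 + 256.41ms (1/2)
2. 256.41ms @ 1/2 + 641.026ms (5/4)
3. 897.436ms @ 7/4 + 274.725ms (15/28)
4. 1172.161ms @ 16/7 + 146.52ms (2/7)
5. 1318.681ms @ 18/7 + 146.52ms (2/7)
6. 1465.201ms @ 20/7 + 146.52ms (2/7)
7. 1611.722ms @ 22/7 + 146.52ms (2/7)
8. 1758.242ms @ 24/7 + 146.52ms (2/7)
9. 1904.762ms @ 26/7 + 146.52ms (2/7)

note 7 onset = 22/7b = 1611.722ms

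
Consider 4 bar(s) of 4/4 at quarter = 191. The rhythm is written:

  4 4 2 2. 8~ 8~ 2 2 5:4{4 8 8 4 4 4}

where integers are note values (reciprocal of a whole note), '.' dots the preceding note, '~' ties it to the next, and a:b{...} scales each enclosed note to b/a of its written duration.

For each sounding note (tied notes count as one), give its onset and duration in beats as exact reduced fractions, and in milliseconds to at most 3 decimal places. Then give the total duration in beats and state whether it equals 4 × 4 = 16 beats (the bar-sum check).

1) 0.0ms=0b +314.136ms=1b
2) 314.136ms=1b +314.136ms=1b
3) 628.272ms=2b +628.272ms=2b
4) 1256.545ms=4b +942.408ms=3b
5) 2198.953ms=7b +942.408ms=3b
6) 3141.361ms=10b +628.272ms=2b
7) 3769.634ms=12b +251.309ms=4/5b
8) 4020.942ms=64/5b +125.654ms=2/5b
9) 4146.597ms=66/5b +125.654ms=2/5b
10) 4272.251ms=68/5b +251.309ms=4/5b
11) 4523.56ms=72/5b +251.309ms=4/5b
12) 4774.869ms=76/5b +251.309ms=4/5b
Σ=16b of 16 (191bpm 4/4) — PASS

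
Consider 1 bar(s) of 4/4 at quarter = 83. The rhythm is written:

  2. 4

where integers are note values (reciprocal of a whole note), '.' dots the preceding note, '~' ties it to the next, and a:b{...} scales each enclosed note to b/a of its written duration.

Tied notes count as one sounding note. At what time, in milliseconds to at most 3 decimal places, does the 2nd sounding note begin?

1. 0.0ms @ 0 + 2168.675ms (3)
2. 2168.675ms @ 3 + 722.892ms (1)

note 2 onset = 3b = 2168.675ms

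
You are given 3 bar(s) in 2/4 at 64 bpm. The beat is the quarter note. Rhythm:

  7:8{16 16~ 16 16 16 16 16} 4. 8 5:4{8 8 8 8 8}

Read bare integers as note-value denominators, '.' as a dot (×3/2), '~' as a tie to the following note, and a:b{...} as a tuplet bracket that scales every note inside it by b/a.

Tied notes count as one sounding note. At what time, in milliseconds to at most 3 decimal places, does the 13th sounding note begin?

note 13 onset = 28/5b = 5250.0ms

1. 0.0ms @ 0 + 267.857ms (2/7)
2. 267.857ms @ 2/7 + 535.714ms (4/7)
3. 803.571ms @ 6/7 + 267.857ms (2/7)
4. 1071.429ms @ 8/7 + 267.857ms (2/7)
5. 1339.286ms @ 10/7 + 267.857ms (2/7)
6. 1607.143ms @ 12/7 + 267.857ms (2/7)
7. 1875.0ms @ 2 + 1406.25ms (3/2)
8. 3281.25ms @ 7/2 + 468.75ms (1/2)
9. 3750.0ms @ 4 + 375.0ms (2/5)
10. 4125.0ms @ 22/5 + 375.0ms (2/5)
11. 4500.0ms @ 24/5 + 375.0ms (2/5)
12. 4875.0ms @ 26/5 + 375.0ms (2/5)
13. 5250.0ms @ 28/5 + 375.0ms (2/5)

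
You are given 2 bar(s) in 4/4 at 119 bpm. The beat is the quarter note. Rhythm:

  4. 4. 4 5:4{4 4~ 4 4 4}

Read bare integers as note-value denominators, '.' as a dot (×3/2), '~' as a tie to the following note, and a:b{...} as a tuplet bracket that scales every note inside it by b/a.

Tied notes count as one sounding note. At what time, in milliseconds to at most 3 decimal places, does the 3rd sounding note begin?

1. 0.0ms @ 0 + 756.303ms (3/2)
2. 756.303ms @ 3/2 + 756.303ms (3/2)
3. 1512.605ms @ 3 + 504.202ms (1)
4. 2016.807ms @ 4 + 403.361ms (4/5)
5. 2420.168ms @ 24/5 + 806.723ms (8/5)
6. 3226.891ms @ 32/5 + 403.361ms (4/5)
7. 3630.252ms @ 36/5 + 403.361ms (4/5)

note 3 onset = 3b = 1512.605ms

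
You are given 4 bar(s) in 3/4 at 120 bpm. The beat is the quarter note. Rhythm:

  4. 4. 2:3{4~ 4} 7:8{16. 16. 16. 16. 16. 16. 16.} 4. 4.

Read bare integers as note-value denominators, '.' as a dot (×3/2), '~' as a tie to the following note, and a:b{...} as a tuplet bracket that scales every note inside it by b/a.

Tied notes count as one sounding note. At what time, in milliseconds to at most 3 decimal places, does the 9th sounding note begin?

note 9 onset = 57/7b = 4071.429ms

1. 0.0ms @ 0 + 750.0ms (3/2)
2. 750.0ms @ 3/2 + 750.0ms (3/2)
3. 1500.0ms @ 3 + 1500.0ms (3)
4. 3000.0ms @ 6 + 214.286ms (3/7)
5. 3214.286ms @ 45/7 + 214.286ms (3/7)
6. 3428.571ms @ 48/7 + 214.286ms (3/7)
7. 3642.857ms @ 51/7 + 214.286ms (3/7)
8. 3857.143ms @ 54/7 + 214.286ms (3/7)
9. 4071.429ms @ 57/7 + 214.286ms (3/7)
10. 4285.714ms @ 60/7 + 214.286ms (3/7)
11. 4500.0ms @ 9 + 750.0ms (3/2)
12. 5250.0ms @ 21/2 + 750.0ms (3/2)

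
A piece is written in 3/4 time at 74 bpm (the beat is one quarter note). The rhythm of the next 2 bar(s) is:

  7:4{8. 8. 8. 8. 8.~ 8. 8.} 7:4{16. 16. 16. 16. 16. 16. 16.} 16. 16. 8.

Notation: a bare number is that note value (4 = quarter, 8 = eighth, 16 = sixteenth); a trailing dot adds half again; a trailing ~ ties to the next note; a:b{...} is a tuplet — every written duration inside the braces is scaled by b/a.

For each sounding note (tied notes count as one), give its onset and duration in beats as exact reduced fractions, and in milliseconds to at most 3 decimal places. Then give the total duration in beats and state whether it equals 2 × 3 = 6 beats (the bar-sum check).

1) 0.0ms=0b +347.49ms=3/7b
2) 347.49ms=3/7b +347.49ms=3/7b
3) 694.981ms=6/7b +347.49ms=3/7b
4) 1042.471ms=9/7b +347.49ms=3/7b
5) 1389.961ms=12/7b +694.981ms=6/7b
6) 2084.942ms=18/7b +347.49ms=3/7b
7) 2432.432ms=3b +173.745ms=3/14b
8) 2606.178ms=45/14b +173.745ms=3/14b
9) 2779.923ms=24/7b +173.745ms=3/14b
10) 2953.668ms=51/14b +173.745ms=3/14b
11) 3127.413ms=27/7b +173.745ms=3/14b
12) 3301.158ms=57/14b +173.745ms=3/14b
13) 3474.903ms=30/7b +173.745ms=3/14b
14) 3648.649ms=9/2b +304.054ms=3/8b
15) 3952.703ms=39/8b +304.054ms=3/8b
16) 4256.757ms=21/4b +608.108ms=3/4b
Σ=6b of 6 (74bpm 3/4) — PASS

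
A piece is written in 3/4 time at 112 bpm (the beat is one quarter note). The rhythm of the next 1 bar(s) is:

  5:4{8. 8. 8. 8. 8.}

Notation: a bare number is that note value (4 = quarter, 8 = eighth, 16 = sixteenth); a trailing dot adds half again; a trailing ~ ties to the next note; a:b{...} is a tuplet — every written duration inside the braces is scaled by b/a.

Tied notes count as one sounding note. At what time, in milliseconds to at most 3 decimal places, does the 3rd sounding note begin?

note 3 onset = 6/5b = 642.857ms

1. 0.0ms @ 0 + 321.429ms (3/5)
2. 321.429ms @ 3/5 + 321.429ms (3/5)
3. 642.857ms @ 6/5 + 321.429ms (3/5)
4. 964.286ms @ 9/5 + 321.429ms (3/5)
5. 1285.714ms @ 12/5 + 321.429ms (3/5)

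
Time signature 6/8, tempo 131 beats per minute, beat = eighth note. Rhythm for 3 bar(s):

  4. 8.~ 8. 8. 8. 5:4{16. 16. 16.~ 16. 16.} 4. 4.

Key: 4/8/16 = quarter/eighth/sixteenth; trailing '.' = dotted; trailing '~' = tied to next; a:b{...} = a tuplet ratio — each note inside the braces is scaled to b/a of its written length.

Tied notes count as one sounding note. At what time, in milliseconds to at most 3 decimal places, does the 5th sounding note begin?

1. 0.0ms @ 0 + 1374.046ms (3)
2. 1374.046ms @ 3 + 1374.046ms (3)
3. 2748.092ms @ 6 + 687.023ms (3/2)
4. 3435.115ms @ 15/2 + 687.023ms (3/2)
5. 4122.137ms @ 9 + 274.809ms (3/5)
6. 4396.947ms @ 48/5 + 274.809ms (3/5)
7. 4671.756ms @ 51/5 + 549.618ms (6/5)
8. 5221.374ms @ 57/5 + 274.809ms (3/5)
9. 5496.183ms @ 12 + 1374.046ms (3)
10. 6870.229ms @ 15 + 1374.046ms (3)

note 5 onset = 9b = 4122.137ms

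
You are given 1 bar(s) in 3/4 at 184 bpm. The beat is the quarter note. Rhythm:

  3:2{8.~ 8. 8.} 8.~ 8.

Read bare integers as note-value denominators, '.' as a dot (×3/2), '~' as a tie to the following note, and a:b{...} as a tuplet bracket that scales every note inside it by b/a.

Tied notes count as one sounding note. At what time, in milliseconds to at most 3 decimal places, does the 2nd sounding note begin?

note 2 onset = 1b = 326.087ms

1. 0.0ms @ 0 + 326.087ms (1)
2. 326.087ms @ 1 + 163.043ms (1/2)
3. 489.13ms @ 3/2 + 489.13ms (3/2)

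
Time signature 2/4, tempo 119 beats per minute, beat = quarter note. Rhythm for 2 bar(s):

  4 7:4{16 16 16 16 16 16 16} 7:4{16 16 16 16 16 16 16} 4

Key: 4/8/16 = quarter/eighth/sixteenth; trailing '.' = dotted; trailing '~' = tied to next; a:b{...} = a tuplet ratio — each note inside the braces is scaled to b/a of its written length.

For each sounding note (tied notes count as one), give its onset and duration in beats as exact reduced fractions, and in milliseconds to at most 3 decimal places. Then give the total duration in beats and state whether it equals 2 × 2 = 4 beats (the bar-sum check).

1) 0.0ms=0b +504.202ms=1b
2) 504.202ms=1b +72.029ms=1/7b
3) 576.23ms=8/7b +72.029ms=1/7b
4) 648.259ms=9/7b +72.029ms=1/7b
5) 720.288ms=10/7b +72.029ms=1/7b
6) 792.317ms=11/7b +72.029ms=1/7b
7) 864.346ms=12/7b +72.029ms=1/7b
8) 936.375ms=13/7b +72.029ms=1/7b
9) 1008.403ms=2b +72.029ms=1/7b
10) 1080.432ms=15/7b +72.029ms=1/7b
11) 1152.461ms=16/7b +72.029ms=1/7b
12) 1224.49ms=17/7b +72.029ms=1/7b
13) 1296.519ms=18/7b +72.029ms=1/7b
14) 1368.547ms=19/7b +72.029ms=1/7b
15) 1440.576ms=20/7b +72.029ms=1/7b
16) 1512.605ms=3b +504.202ms=1b
Σ=4b of 4 (119bpm 2/4) — PASS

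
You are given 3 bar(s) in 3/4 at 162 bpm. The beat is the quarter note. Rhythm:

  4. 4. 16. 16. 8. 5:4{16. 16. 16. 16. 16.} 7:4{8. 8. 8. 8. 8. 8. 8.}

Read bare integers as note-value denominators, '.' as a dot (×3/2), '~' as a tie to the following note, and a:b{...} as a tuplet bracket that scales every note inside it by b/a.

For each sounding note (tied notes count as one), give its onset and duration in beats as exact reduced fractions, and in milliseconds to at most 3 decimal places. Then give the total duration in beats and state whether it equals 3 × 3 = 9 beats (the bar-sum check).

1) 0.0ms=0b +555.556ms=3/2b
2) 555.556ms=3/2b +555.556ms=3/2b
3) 1111.111ms=3b +138.889ms=3/8b
4) 1250.0ms=27/8b +138.889ms=3/8b
5) 1388.889ms=15/4b +277.778ms=3/4b
6) 1666.667ms=9/2b +111.111ms=3/10b
7) 1777.778ms=24/5b +111.111ms=3/10b
8) 1888.889ms=51/10b +111.111ms=3/10b
9) 2000.0ms=27/5b +111.111ms=3/10b
10) 2111.111ms=57/10b +111.111ms=3/10b
11) 2222.222ms=6b +158.73ms=3/7b
12) 2380.952ms=45/7b +158.73ms=3/7b
13) 2539.683ms=48/7b +158.73ms=3/7b
14) 2698.413ms=51/7b +158.73ms=3/7b
15) 2857.143ms=54/7b +158.73ms=3/7b
16) 3015.873ms=57/7b +158.73ms=3/7b
17) 3174.603ms=60/7b +158.73ms=3/7b
Σ=9b of 9 (162bpm 3/4) — PASS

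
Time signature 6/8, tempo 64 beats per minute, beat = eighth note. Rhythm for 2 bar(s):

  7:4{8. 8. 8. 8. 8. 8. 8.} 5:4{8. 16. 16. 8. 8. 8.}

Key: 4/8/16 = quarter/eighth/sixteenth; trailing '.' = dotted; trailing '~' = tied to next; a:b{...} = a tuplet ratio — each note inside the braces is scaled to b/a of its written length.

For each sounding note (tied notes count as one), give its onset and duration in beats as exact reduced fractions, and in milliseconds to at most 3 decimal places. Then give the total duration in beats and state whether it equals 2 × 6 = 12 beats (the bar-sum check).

1) 0.0ms=0b +803.571ms=6/7b
2) 803.571ms=6/7b +803.571ms=6/7b
3) 1607.143ms=12/7b +803.571ms=6/7b
4) 2410.714ms=18/7b +803.571ms=6/7b
5) 3214.286ms=24/7b +803.571ms=6/7b
6) 4017.857ms=30/7b +803.571ms=6/7b
7) 4821.429ms=36/7b +803.571ms=6/7b
8) 5625.0ms=6b +1125.0ms=6/5b
9) 6750.0ms=36/5b +562.5ms=3/5b
10) 7312.5ms=39/5b +562.5ms=3/5b
11) 7875.0ms=42/5b +1125.0ms=6/5b
12) 9000.0ms=48/5b +1125.0ms=6/5b
13) 10125.0ms=54/5b +1125.0ms=6/5b
Σ=12b of 12 (64bpm 6/8) — PASS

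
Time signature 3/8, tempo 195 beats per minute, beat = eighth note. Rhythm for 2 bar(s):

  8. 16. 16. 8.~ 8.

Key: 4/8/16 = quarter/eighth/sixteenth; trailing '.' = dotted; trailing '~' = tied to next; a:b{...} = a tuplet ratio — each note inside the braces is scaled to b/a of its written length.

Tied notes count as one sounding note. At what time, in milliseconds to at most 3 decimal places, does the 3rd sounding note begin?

1. 0.0ms @ 0 + 461.538ms (3/2)
2. 461.538ms @ 3/2 + 230.769ms (3/4)
3. 692.308ms @ 9/4 + 230.769ms (3/4)
4. 923.077ms @ 3 + 923.077ms (3)

note 3 onset = 9/4b = 692.308ms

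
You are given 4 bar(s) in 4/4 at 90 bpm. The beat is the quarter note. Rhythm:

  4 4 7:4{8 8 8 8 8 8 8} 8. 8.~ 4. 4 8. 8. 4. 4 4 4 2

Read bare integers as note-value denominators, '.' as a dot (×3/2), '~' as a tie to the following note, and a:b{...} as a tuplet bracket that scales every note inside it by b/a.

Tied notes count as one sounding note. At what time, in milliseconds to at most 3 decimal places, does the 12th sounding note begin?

1. 0.0ms @ 0 + 666.667ms (1)
2. 666.667ms @ 1 + 666.667ms (1)
3. 1333.333ms @ 2 + 190.476ms (2/7)
4. 1523.81ms @ 16/7 + 190.476ms (2/7)
5. 1714.286ms @ 18/7 + 190.476ms (2/7)
6. 1904.762ms @ 20/7 + 190.476ms (2/7)
7. 2095.238ms @ 22/7 + 190.476ms (2/7)
8. 2285.714ms @ 24/7 + 190.476ms (2/7)
9. 2476.19ms @ 26/7 + 190.476ms (2/7)
10. 2666.667ms @ 4 + 500.0ms (3/4)
11. 3166.667ms @ 19/4 + 1500.0ms (9/4)
12. 4666.667ms @ 7 + 666.667ms (1)
13. 5333.333ms @ 8 + 500.0ms (3/4)
14. 5833.333ms @ 35/4 + 500.0ms (3/4)
15. 6333.333ms @ 19/2 + 1000.0ms (3/2)
16. 7333.333ms @ 11 + 666.667ms (1)
17. 8000.0ms @ 12 + 666.667ms (1)
18. 8666.667ms @ 13 + 666.667ms (1)
19. 9333.333ms @ 14 + 1333.333ms (2)

note 12 onset = 7b = 4666.667ms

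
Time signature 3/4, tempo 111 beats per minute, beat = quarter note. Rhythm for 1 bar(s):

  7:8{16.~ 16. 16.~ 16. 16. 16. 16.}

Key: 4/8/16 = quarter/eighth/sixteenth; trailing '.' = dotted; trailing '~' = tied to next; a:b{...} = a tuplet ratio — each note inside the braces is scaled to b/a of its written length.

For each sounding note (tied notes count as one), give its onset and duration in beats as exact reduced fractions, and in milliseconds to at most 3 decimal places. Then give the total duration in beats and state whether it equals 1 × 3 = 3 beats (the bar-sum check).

1) 0.0ms=0b +463.32ms=6/7b
2) 463.32ms=6/7b +463.32ms=6/7b
3) 926.641ms=12/7b +231.66ms=3/7b
4) 1158.301ms=15/7b +231.66ms=3/7b
5) 1389.961ms=18/7b +231.66ms=3/7b
Σ=3b of 3 (111bpm 3/4) — PASS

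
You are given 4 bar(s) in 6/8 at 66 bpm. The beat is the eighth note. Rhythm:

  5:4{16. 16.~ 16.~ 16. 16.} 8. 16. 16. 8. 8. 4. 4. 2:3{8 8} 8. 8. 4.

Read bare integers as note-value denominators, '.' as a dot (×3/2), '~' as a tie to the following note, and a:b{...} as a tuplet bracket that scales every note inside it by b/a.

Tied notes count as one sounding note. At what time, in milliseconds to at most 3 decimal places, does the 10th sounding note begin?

note 10 onset = 12b = 10909.091ms

1. 0.0ms @ 0 + 545.455ms (3/5)
2. 545.455ms @ 3/5 + 1636.364ms (9/5)
3. 2181.818ms @ 12/5 + 545.455ms (3/5)
4. 2727.273ms @ 3 + 1363.636ms (3/2)
5. 4090.909ms @ 9/2 + 681.818ms (3/4)
6. 4772.727ms @ 21/4 + 681.818ms (3/4)
7. 5454.545ms @ 6 + 1363.636ms (3/2)
8. 6818.182ms @ 15/2 + 1363.636ms (3/2)
9. 8181.818ms @ 9 + 2727.273ms (3)
10. 10909.091ms @ 12 + 2727.273ms (3)
11. 13636.364ms @ 15 + 1363.636ms (3/2)
12. 15000.0ms @ 33/2 + 1363.636ms (3/2)
13. 16363.636ms @ 18 + 1363.636ms (3/2)
14. 17727.273ms @ 39/2 + 1363.636ms (3/2)
15. 19090.909ms @ 21 + 2727.273ms (3)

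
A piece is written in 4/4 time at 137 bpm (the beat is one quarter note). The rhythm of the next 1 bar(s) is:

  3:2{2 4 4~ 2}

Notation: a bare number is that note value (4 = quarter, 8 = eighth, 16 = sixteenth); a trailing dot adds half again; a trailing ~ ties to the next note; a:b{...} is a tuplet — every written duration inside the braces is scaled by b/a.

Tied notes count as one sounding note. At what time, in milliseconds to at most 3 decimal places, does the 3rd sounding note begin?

1. 0.0ms @ 0 + 583.942ms (4/3)
2. 583.942ms @ 4/3 + 291.971ms (2/3)
3. 875.912ms @ 2 + 875.912ms (2)

note 3 onset = 2b = 875.912ms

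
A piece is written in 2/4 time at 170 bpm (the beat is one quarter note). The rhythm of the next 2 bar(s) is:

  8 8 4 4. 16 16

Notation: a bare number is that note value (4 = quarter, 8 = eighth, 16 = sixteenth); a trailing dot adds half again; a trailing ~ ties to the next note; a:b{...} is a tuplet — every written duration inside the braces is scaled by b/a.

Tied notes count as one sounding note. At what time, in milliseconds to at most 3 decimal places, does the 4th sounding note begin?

note 4 onset = 2b = 705.882ms

1. 0.0ms @ 0 + 176.471ms (1/2)
2. 176.471ms @ 1/2 + 176.471ms (1/2)
3. 352.941ms @ 1 + 352.941ms (1)
4. 705.882ms @ 2 + 529.412ms (3/2)
5. 1235.294ms @ 7/2 + 88.235ms (1/4)
6. 1323.529ms @ 15/4 + 88.235ms (1/4)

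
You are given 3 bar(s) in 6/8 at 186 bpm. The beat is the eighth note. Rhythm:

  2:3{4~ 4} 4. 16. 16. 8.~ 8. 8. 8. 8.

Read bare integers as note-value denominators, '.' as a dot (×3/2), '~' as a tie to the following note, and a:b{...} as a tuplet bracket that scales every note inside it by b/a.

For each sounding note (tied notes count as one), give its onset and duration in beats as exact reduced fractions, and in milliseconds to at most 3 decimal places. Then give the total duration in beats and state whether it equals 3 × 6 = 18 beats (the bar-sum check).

1) 0.0ms=0b +1935.484ms=6b
2) 1935.484ms=6b +967.742ms=3b
3) 2903.226ms=9b +241.935ms=3/4b
4) 3145.161ms=39/4b +241.935ms=3/4b
5) 3387.097ms=21/2b +967.742ms=3b
6) 4354.839ms=27/2b +483.871ms=3/2b
7) 4838.71ms=15b +483.871ms=3/2b
8) 5322.581ms=33/2b +483.871ms=3/2b
Σ=18b of 18 (186bpm 6/8) — PASS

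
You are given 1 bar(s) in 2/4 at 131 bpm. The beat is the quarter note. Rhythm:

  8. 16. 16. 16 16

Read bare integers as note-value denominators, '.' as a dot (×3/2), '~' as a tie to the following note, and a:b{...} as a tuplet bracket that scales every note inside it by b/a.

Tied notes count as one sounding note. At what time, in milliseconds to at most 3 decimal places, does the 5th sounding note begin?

1. 0.0ms @ 0 + 343.511ms (3/4)
2. 343.511ms @ 3/4 + 171.756ms (3/8)
3. 515.267ms @ 9/8 + 171.756ms (3/8)
4. 687.023ms @ 3/2 + 114.504ms (1/4)
5. 801.527ms @ 7/4 + 114.504ms (1/4)

note 5 onset = 7/4b = 801.527ms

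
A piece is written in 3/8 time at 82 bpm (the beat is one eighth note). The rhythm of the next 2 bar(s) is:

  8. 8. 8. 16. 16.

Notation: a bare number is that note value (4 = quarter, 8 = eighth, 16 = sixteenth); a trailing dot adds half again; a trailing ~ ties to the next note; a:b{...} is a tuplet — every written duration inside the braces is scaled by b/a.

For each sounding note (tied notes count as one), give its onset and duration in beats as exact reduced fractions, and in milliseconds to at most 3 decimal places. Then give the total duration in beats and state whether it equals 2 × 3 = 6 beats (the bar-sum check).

1) 0.0ms=0b +1097.561ms=3/2b
2) 1097.561ms=3/2b +1097.561ms=3/2b
3) 2195.122ms=3b +1097.561ms=3/2b
4) 3292.683ms=9/2b +548.78ms=3/4b
5) 3841.463ms=21/4b +548.78ms=3/4b
Σ=6b of 6 (82bpm 3/8) — PASS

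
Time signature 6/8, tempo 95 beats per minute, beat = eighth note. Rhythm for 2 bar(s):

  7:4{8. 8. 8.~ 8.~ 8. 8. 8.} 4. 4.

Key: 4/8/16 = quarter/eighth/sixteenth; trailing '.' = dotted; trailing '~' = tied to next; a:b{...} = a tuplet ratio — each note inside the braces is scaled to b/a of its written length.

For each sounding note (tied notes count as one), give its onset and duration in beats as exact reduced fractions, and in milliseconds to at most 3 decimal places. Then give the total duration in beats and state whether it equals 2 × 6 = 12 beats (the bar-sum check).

1) 0.0ms=0b +541.353ms=6/7b
2) 541.353ms=6/7b +541.353ms=6/7b
3) 1082.707ms=12/7b +1624.06ms=18/7b
4) 2706.767ms=30/7b +541.353ms=6/7b
5) 3248.12ms=36/7b +541.353ms=6/7b
6) 3789.474ms=6b +1894.737ms=3b
7) 5684.211ms=9b +1894.737ms=3b
Σ=12b of 12 (95bpm 6/8) — PASS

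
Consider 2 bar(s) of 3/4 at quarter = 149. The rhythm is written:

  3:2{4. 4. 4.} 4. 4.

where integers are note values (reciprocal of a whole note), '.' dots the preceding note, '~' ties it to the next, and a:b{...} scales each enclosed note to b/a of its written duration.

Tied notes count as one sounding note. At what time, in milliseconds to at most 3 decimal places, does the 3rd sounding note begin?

note 3 onset = 2b = 805.369ms

1. 0.0ms @ 0 + 402.685ms (1)
2. 402.685ms @ 1 + 402.685ms (1)
3. 805.369ms @ 2 + 402.685ms (1)
4. 1208.054ms @ 3 + 604.027ms (3/2)
5. 1812.081ms @ 9/2 + 604.027ms (3/2)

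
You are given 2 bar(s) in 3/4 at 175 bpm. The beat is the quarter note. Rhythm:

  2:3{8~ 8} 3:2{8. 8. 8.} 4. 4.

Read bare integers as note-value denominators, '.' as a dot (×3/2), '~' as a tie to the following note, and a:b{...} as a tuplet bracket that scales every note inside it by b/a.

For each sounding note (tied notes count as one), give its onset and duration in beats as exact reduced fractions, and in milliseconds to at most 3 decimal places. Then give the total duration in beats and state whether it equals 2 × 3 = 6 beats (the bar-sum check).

1) 0.0ms=0b +514.286ms=3/2b
2) 514.286ms=3/2b +171.429ms=1/2b
3) 685.714ms=2b +171.429ms=1/2b
4) 857.143ms=5/2b +171.429ms=1/2b
5) 1028.571ms=3b +514.286ms=3/2b
6) 1542.857ms=9/2b +514.286ms=3/2b
Σ=6b of 6 (175bpm 3/4) — PASS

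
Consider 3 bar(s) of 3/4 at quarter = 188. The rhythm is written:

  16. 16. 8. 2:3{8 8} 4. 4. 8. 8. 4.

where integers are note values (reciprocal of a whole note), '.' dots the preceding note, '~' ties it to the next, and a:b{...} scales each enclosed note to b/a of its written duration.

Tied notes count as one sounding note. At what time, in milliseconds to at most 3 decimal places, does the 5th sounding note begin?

1. 0.0ms @ 0 + 119.681ms (3/8)
2. 119.681ms @ 3/8 + 119.681ms (3/8)
3. 239.362ms @ 3/4 + 239.362ms (3/4)
4. 478.723ms @ 3/2 + 239.362ms (3/4)
5. 718.085ms @ 9/4 + 239.362ms (3/4)
6. 957.447ms @ 3 + 478.723ms (3/2)
7. 1436.17ms @ 9/2 + 478.723ms (3/2)
8. 1914.894ms @ 6 + 239.362ms (3/4)
9. 2154.255ms @ 27/4 + 239.362ms (3/4)
10. 2393.617ms @ 15/2 + 478.723ms (3/2)

note 5 onset = 9/4b = 718.085ms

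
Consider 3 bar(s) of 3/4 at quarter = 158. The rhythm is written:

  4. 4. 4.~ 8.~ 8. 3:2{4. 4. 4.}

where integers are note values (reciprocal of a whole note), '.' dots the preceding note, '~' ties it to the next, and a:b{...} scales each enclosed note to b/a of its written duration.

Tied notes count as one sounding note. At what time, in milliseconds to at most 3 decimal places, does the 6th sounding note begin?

note 6 onset = 8b = 3037.975ms

1. 0.0ms @ 0 + 569.62ms (3/2)
2. 569.62ms @ 3/2 + 569.62ms (3/2)
3. 1139.241ms @ 3 + 1139.241ms (3)
4. 2278.481ms @ 6 + 379.747ms (1)
5. 2658.228ms @ 7 + 379.747ms (1)
6. 3037.975ms @ 8 + 379.747ms (1)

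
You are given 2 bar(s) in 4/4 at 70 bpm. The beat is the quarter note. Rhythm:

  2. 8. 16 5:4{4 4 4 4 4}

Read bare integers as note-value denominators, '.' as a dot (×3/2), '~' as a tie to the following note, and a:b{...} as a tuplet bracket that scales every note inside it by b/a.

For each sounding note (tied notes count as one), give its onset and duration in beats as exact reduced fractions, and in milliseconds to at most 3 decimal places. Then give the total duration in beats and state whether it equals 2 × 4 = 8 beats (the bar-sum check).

1) 0.0ms=0b +2571.429ms=3b
2) 2571.429ms=3b +642.857ms=3/4b
3) 3214.286ms=15/4b +214.286ms=1/4b
4) 3428.571ms=4b +685.714ms=4/5b
5) 4114.286ms=24/5b +685.714ms=4/5b
6) 4800.0ms=28/5b +685.714ms=4/5b
7) 5485.714ms=32/5b +685.714ms=4/5b
8) 6171.429ms=36/5b +685.714ms=4/5b
Σ=8b of 8 (70bpm 4/4) — PASS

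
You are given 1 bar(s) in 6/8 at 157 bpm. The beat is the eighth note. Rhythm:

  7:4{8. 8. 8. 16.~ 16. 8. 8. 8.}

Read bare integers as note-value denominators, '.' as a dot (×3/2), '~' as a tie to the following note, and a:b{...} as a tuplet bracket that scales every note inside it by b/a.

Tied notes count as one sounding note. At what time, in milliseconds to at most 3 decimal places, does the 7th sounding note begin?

1. 0.0ms @ 0 + 327.571ms (6/7)
2. 327.571ms @ 6/7 + 327.571ms (6/7)
3. 655.141ms @ 12/7 + 327.571ms (6/7)
4. 982.712ms @ 18/7 + 327.571ms (6/7)
5. 1310.282ms @ 24/7 + 327.571ms (6/7)
6. 1637.853ms @ 30/7 + 327.571ms (6/7)
7. 1965.423ms @ 36/7 + 327.571ms (6/7)

note 7 onset = 36/7b = 1965.423ms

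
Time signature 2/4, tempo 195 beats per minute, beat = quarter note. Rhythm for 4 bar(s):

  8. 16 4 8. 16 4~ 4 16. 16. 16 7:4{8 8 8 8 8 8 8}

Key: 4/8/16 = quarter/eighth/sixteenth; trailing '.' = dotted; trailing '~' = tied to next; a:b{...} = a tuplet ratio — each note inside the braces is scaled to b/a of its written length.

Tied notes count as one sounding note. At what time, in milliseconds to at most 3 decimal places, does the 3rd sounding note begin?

note 3 onset = 1b = 307.692ms

1. 0.0ms @ 0 + 230.769ms (3/4)
2. 230.769ms @ 3/4 + 76.923ms (1/4)
3. 307.692ms @ 1 + 307.692ms (1)
4. 615.385ms @ 2 + 230.769ms (3/4)
5. 846.154ms @ 11/4 + 76.923ms (1/4)
6. 923.077ms @ 3 + 615.385ms (2)
7. 1538.462ms @ 5 + 115.385ms (3/8)
8. 1653.846ms @ 43/8 + 115.385ms (3/8)
9. 1769.231ms @ 23/4 + 76.923ms (1/4)
10. 1846.154ms @ 6 + 87.912ms (2/7)
11. 1934.066ms @ 44/7 + 87.912ms (2/7)
12. 2021.978ms @ 46/7 + 87.912ms (2/7)
13. 2109.89ms @ 48/7 + 87.912ms (2/7)
14. 2197.802ms @ 50/7 + 87.912ms (2/7)
15. 2285.714ms @ 52/7 + 87.912ms (2/7)
16. 2373.626ms @ 54/7 + 87.912ms (2/7)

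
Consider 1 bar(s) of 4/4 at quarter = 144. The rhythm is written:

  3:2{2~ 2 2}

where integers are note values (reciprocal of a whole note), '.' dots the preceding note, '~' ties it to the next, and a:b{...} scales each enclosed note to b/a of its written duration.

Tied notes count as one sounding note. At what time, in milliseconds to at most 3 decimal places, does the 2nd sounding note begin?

note 2 onset = 8/3b = 1111.111ms

1. 0.0ms @ 0 + 1111.111ms (8/3)
2. 1111.111ms @ 8/3 + 555.556ms (4/3)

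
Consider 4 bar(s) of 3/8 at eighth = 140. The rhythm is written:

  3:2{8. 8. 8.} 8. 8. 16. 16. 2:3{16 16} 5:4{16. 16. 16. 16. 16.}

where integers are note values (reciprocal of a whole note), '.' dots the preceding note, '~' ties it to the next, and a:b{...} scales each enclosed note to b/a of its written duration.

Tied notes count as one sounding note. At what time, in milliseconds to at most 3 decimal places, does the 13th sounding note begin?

1. 0.0ms @ 0 + 428.571ms (1)
2. 428.571ms @ 1 + 428.571ms (1)
3. 857.143ms @ 2 + 428.571ms (1)
4. 1285.714ms @ 3 + 642.857ms (3/2)
5. 1928.571ms @ 9/2 + 642.857ms (3/2)
6. 2571.429ms @ 6 + 321.429ms (3/4)
7. 2892.857ms @ 27/4 + 321.429ms (3/4)
8. 3214.286ms @ 15/2 + 321.429ms (3/4)
9. 3535.714ms @ 33/4 + 321.429ms (3/4)
10. 3857.143ms @ 9 + 257.143ms (3/5)
11. 4114.286ms @ 48/5 + 257.143ms (3/5)
12. 4371.429ms @ 51/5 + 257.143ms (3/5)
13. 4628.571ms @ 54/5 + 257.143ms (3/5)
14. 4885.714ms @ 57/5 + 257.143ms (3/5)

note 13 onset = 54/5b = 4628.571ms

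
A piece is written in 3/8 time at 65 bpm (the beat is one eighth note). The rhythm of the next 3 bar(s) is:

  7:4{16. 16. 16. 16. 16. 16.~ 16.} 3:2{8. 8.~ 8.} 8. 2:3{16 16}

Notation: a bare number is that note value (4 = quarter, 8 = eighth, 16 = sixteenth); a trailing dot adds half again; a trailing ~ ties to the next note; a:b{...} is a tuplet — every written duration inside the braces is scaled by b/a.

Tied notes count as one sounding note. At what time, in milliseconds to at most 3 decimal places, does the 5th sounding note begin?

note 5 onset = 12/7b = 1582.418ms

1. 0.0ms @ 0 + 395.604ms (3/7)
2. 395.604ms @ 3/7 + 395.604ms (3/7)
3. 791.209ms @ 6/7 + 395.604ms (3/7)
4. 1186.813ms @ 9/7 + 395.604ms (3/7)
5. 1582.418ms @ 12/7 + 395.604ms (3/7)
6. 1978.022ms @ 15/7 + 791.209ms (6/7)
7. 2769.231ms @ 3 + 923.077ms (1)
8. 3692.308ms @ 4 + 1846.154ms (2)
9. 5538.462ms @ 6 + 1384.615ms (3/2)
10. 6923.077ms @ 15/2 + 692.308ms (3/4)
11. 7615.385ms @ 33/4 + 692.308ms (3/4)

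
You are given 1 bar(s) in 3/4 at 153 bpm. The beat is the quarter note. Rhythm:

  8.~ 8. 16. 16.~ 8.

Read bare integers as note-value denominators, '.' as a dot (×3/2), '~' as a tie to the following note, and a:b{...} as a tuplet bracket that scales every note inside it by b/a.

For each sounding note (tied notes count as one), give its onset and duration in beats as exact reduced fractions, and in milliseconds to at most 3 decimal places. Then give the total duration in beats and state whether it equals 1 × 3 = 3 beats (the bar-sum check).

1) 0.0ms=0b +588.235ms=3/2b
2) 588.235ms=3/2b +147.059ms=3/8b
3) 735.294ms=15/8b +441.176ms=9/8b
Σ=3b of 3 (153bpm 3/4) — PASS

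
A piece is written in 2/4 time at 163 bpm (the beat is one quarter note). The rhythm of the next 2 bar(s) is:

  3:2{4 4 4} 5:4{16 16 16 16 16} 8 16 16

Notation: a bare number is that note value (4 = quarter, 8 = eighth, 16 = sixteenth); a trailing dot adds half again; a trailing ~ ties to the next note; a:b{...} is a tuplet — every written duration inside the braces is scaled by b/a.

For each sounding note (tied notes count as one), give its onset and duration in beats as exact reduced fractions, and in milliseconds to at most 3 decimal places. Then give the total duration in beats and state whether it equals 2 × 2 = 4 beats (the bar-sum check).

1) 0.0ms=0b +245.399ms=2/3b
2) 245.399ms=2/3b +245.399ms=2/3b
3) 490.798ms=4/3b +245.399ms=2/3b
4) 736.196ms=2b +73.62ms=1/5b
5) 809.816ms=11/5b +73.62ms=1/5b
6) 883.436ms=12/5b +73.62ms=1/5b
7) 957.055ms=13/5b +73.62ms=1/5b
8) 1030.675ms=14/5b +73.62ms=1/5b
9) 1104.294ms=3b +184.049ms=1/2b
10) 1288.344ms=7/2b +92.025ms=1/4b
11) 1380.368ms=15/4b +92.025ms=1/4b
Σ=4b of 4 (163bpm 2/4) — PASS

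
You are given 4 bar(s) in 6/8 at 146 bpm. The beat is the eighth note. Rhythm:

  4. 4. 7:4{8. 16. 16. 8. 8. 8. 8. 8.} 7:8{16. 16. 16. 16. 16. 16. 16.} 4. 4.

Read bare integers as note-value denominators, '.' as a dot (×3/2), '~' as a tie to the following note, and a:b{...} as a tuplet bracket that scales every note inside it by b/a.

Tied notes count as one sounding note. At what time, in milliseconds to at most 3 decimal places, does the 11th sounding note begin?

note 11 onset = 12b = 4931.507ms

1. 0.0ms @ 0 + 1232.877ms (3)
2. 1232.877ms @ 3 + 1232.877ms (3)
3. 2465.753ms @ 6 + 352.25ms (6/7)
4. 2818.004ms @ 48/7 + 176.125ms (3/7)
5. 2994.129ms @ 51/7 + 176.125ms (3/7)
6. 3170.254ms @ 54/7 + 352.25ms (6/7)
7. 3522.505ms @ 60/7 + 352.25ms (6/7)
8. 3874.755ms @ 66/7 + 352.25ms (6/7)
9. 4227.006ms @ 72/7 + 352.25ms (6/7)
10. 4579.256ms @ 78/7 + 352.25ms (6/7)
11. 4931.507ms @ 12 + 352.25ms (6/7)
12. 5283.757ms @ 90/7 + 352.25ms (6/7)
13. 5636.008ms @ 96/7 + 352.25ms (6/7)
14. 5988.258ms @ 102/7 + 352.25ms (6/7)
15. 6340.509ms @ 108/7 + 352.25ms (6/7)
16. 6692.759ms @ 114/7 + 352.25ms (6/7)
17. 7045.01ms @ 120/7 + 352.25ms (6/7)
18. 7397.26ms @ 18 + 1232.877ms (3)
19. 8630.137ms @ 21 + 1232.877ms (3)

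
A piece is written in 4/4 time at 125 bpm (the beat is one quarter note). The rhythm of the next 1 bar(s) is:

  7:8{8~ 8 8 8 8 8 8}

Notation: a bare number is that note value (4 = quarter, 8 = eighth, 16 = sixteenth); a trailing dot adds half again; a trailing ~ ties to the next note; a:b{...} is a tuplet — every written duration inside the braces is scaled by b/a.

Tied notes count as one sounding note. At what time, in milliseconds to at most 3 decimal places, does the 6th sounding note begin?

note 6 onset = 24/7b = 1645.714ms

1. 0.0ms @ 0 + 548.571ms (8/7)
2. 548.571ms @ 8/7 + 274.286ms (4/7)
3. 822.857ms @ 12/7 + 274.286ms (4/7)
4. 1097.143ms @ 16/7 + 274.286ms (4/7)
5. 1371.429ms @ 20/7 + 274.286ms (4/7)
6. 1645.714ms @ 24/7 + 274.286ms (4/7)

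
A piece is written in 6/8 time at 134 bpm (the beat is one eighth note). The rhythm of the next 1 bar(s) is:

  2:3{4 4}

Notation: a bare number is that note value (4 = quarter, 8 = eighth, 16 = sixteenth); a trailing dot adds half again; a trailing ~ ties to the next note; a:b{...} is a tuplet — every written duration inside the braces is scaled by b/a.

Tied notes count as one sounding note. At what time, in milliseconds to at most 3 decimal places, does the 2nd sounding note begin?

note 2 onset = 3b = 1343.284ms

1. 0.0ms @ 0 + 1343.284ms (3)
2. 1343.284ms @ 3 + 1343.284ms (3)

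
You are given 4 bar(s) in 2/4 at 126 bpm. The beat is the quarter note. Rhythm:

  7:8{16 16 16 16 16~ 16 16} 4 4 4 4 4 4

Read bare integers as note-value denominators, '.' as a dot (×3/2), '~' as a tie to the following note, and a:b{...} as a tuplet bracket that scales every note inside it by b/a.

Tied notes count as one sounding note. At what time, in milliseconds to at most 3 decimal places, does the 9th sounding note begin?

1. 0.0ms @ 0 + 136.054ms (2/7)
2. 136.054ms @ 2/7 + 136.054ms (2/7)
3. 272.109ms @ 4/7 + 136.054ms (2/7)
4. 408.163ms @ 6/7 + 136.054ms (2/7)
5. 544.218ms @ 8/7 + 272.109ms (4/7)
6. 816.327ms @ 12/7 + 136.054ms (2/7)
7. 952.381ms @ 2 + 476.19ms (1)
8. 1428.571ms @ 3 + 476.19ms (1)
9. 1904.762ms @ 4 + 476.19ms (1)
10. 2380.952ms @ 5 + 476.19ms (1)
11. 2857.143ms @ 6 + 476.19ms (1)
12. 3333.333ms @ 7 + 476.19ms (1)

note 9 onset = 4b = 1904.762ms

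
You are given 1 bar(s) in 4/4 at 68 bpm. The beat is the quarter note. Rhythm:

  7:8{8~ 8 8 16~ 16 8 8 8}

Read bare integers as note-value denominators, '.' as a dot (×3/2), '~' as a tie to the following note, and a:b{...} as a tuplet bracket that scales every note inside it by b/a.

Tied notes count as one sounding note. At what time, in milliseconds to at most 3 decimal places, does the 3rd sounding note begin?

note 3 onset = 12/7b = 1512.605ms

1. 0.0ms @ 0 + 1008.403ms (8/7)
2. 1008.403ms @ 8/7 + 504.202ms (4/7)
3. 1512.605ms @ 12/7 + 504.202ms (4/7)
4. 2016.807ms @ 16/7 + 504.202ms (4/7)
5. 2521.008ms @ 20/7 + 504.202ms (4/7)
6. 3025.21ms @ 24/7 + 504.202ms (4/7)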